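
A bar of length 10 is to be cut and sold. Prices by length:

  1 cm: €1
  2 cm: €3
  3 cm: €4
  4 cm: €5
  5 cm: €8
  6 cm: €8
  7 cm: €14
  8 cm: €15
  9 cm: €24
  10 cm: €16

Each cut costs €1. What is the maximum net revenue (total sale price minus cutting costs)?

24

Consider every possible first cut. net[k] is the best of p[i]+net[k−i] over all sellable i≤k, charging 1 whenever i<k.
net[1] = 1
net[2] = max(1+1-1, 3+0) = 3
net[3] = max(1+3-1, 3+1-1, 4+0) = 4
net[4] = max(1+4-1, 3+3-1, 4+1-1, 5+0) = 5
net[5] = max(1+5-1, 3+4-1, 4+3-1, 5+1-1, 8+0) = 8
net[6] = max(1+8-1, 3+5-1, 4+4-1, 5+3-1, 8+1-1, 8+0) = 8
net[7] = max(1+8-1, 3+8-1, 4+5-1, …, 8+1-1, 14+0) = 14
net[8] = max(1+14-1, 3+8-1, 4+8-1, …, 14+1-1, 15+0) = 15
net[9] = max(1+15-1, 3+14-1, 4+8-1, …, 15+1-1, 24+0) = 24
net[10] = max(1+24-1, 3+15-1, 4+14-1, …, 24+1-1, 16+0) = 24
One optimal plan: pieces 9 + 1 (1 cut) → €25 − €1 = €24.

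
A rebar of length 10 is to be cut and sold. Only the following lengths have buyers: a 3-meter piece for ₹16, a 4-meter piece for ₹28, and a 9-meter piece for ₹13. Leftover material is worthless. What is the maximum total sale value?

60

Consider every possible first cut. best[k] is the best of p[i]+best[k−i] over all sellable i≤k.
best[1] = 0
best[2] = 0
best[3] = 16
best[4] = 28
best[5] = 28
best[6] = 32  (first piece 3, then best[3]=16)
best[7] = 44  (first piece 3, then best[4]=28)
best[8] = 56  (first piece 4, then best[4]=28)
best[9] = 56
best[10] = 60  (first piece 3, then best[7]=44)
One optimal cutting: 4 + 3 + 3 → ₹60.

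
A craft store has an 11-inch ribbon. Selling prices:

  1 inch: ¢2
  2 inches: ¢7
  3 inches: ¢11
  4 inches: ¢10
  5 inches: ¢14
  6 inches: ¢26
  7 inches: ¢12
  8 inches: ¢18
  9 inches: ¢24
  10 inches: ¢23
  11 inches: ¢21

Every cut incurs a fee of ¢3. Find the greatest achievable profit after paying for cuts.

Build v[k] bottom-up: v[k] = max over allowed piece i of (p[i] + v[k−i]) − 3 per cut.
v[1] = 2
v[2] = 7
v[3] = 11
v[4] = 11  (first piece 2, then v[2]=7)
v[5] = 15  (first piece 2, then v[3]=11)
v[6] = 26
v[7] = 25  (first piece 1, then v[6]=26)
v[8] = 30  (first piece 2, then v[6]=26)
v[9] = 34  (first piece 3, then v[6]=26)
v[10] = 34  (first piece 2, then v[8]=30)
v[11] = 38  (first piece 2, then v[9]=34)
One optimal plan: pieces 6 + 3 + 2 (2 cuts) → ¢44 − ¢6 = ¢38.

38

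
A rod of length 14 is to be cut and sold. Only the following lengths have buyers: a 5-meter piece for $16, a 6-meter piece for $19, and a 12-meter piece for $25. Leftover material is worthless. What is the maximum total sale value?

Build f[k] bottom-up: f[k] = max over allowed piece i of (p[i] + f[k−i]).
f[1] = 0
f[2] = 0
f[3] = 0
f[4] = 0
f[5] = 16
f[6] = 19
f[7] = 19
f[8] = 19
f[9] = 19
f[10] = 32  (first piece 5, then f[5]=16)
f[11] = 35  (first piece 5, then f[6]=19)
f[12] = 38  (first piece 6, then f[6]=19)
f[13] = 38
f[14] = 38
One optimal cutting: pieces 6 + 6 with 2 meters of scrap → $38.

38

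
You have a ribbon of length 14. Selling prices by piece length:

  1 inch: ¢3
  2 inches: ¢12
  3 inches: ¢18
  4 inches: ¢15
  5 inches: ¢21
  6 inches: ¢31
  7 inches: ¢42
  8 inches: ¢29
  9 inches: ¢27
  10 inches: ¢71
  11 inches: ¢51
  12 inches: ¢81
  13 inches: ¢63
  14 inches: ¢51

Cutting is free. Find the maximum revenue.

95

Build r[k] bottom-up: r[k] = max over allowed piece i of (p[i] + r[k−i]).
r[1] = 3
r[2] = max(3+3, 12+0) = 12
r[3] = max(3+12, 12+3, 18+0) = 18
r[4] = max(3+18, 12+12, 18+3, 15+0) = 24
r[5] = max(3+24, 12+18, 18+12, 15+3, 21+0) = 30
r[6] = max(3+30, 12+24, 18+18, 15+12, 21+3, 31+0) = 36
r[7] = max(3+36, 12+30, 18+24, …, 31+3, 42+0) = 42
r[8] = max(3+42, 12+36, 18+30, …, 42+3, 29+0) = 48
r[9] = max(3+48, 12+42, 18+36, …, 29+3, 27+0) = 54
r[10] = max(3+54, 12+48, 18+42, …, 27+3, 71+0) = 71
r[11] = max(3+71, 12+54, 18+48, …, 71+3, 51+0) = 74
r[12] = max(3+74, 12+71, 18+54, …, 51+3, 81+0) = 83
r[13] = max(3+83, 12+74, 18+71, …, 81+3, 63+0) = 89
r[14] = max(3+89, 12+83, 18+74, …, 63+3, 51+0) = 95
One optimal cutting: 10 + 2 + 2 → ¢71 + ¢12 + ¢12 = ¢95.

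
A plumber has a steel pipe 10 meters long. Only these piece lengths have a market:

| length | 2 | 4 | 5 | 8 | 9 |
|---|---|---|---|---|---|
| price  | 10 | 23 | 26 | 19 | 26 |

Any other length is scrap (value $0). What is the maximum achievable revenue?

56

Let r[k] be the best obtainable value from length k. For each k, try every first piece i and keep the best of price[i] + r[k−i].
r[1] = 0
r[2] = 10
r[3] = 10
r[4] = max(10+10, 23+0) = 23
r[5] = max(10+10, 23+0, 26+0) = 26
r[6] = max(10+23, 23+10, 26+0) = 33
r[7] = max(10+26, 23+10, 26+10) = 36
r[8] = max(10+33, 23+23, 26+10, 19+0) = 46
r[9] = max(10+36, 23+26, 26+23, 19+0, 26+0) = 49
r[10] = max(10+46, 23+33, 26+26, 19+10, 26+0) = 56
One optimal cutting: 4 + 4 + 2 → $56.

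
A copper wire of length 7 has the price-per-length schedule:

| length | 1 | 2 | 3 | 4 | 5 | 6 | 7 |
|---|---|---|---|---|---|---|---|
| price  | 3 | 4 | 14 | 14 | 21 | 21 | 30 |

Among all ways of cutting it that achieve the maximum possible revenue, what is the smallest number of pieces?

3

Let r[k] be the best obtainable value from length k. For each k, try every first piece i and keep the best of price[i] + r[k−i].
r[1] = 3
r[2] = max(3+3, 4+0) = 6
r[3] = max(3+6, 4+3, 14+0) = 14
r[4] = max(3+14, 4+6, 14+3, 14+0) = 17
r[5] = max(3+17, 4+14, 14+6, 14+3, 21+0) = 21
r[6] = max(3+21, 4+17, 14+14, 14+6, 21+3, 21+0) = 28
r[7] = max(3+28, 4+21, 14+17, …, 21+3, 30+0) = 31
Maximum revenue is €31.
Now minimize piece count subject to staying optimal: for each k, pieces[k] = 1 + min over i with p[i]+r[k−i]=r[k] of pieces[k−i].
pieces[4] = 2
pieces[5] = 1
pieces[6] = 2
pieces[7] = 3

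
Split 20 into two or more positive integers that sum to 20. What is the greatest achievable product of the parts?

1458

Let P[k] be the best product for length k (with at least one cut). For each first piece i, the rest contributes max(k−i, P[k−i]).
P[2] = 1×max(1,0) = 1×1 = 1
P[3] = 1×max(2,1) = 1×2 = 2
P[4] = 2×max(2,1) = 2×2 = 4
P[5] = 2×max(3,2) = 2×3 = 6
P[6] = 3×max(3,2) = 3×3 = 9
P[7] = 2×max(5,6) = 2×6 = 12
P[8] = 2×max(6,9) = 2×9 = 18
P[9] = 3×max(6,9) = 3×9 = 27
P[10] = 2×max(8,18) = 2×18 = 36
P[11] = 2×max(9,27) = 2×27 = 54
P[12] = 3×max(9,27) = 3×27 = 81
P[13] = 2×max(11,54) = 2×54 = 108
P[14] = 2×max(12,81) = 2×81 = 162
P[15] = 3×max(12,81) = 3×81 = 243
P[16] = 2×max(14,162) = 2×162 = 324
P[17] = 2×max(15,243) = 2×243 = 486
P[18] = 3×max(15,243) = 3×243 = 729
P[19] = 2×max(17,486) = 2×486 = 972
P[20] = 2×max(18,729) = 2×729 = 1458
One optimal split: 3 + 3 + 3 + 3 + 3 + 3 + 2; product 3×3×3×3×3×3×2 = 1458.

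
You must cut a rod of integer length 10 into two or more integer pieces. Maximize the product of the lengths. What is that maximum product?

36

Fill g[k] for k=2..10: at each k try every first piece i and multiply by the better of (k−i) uncut or g[k−i].
g[2] = 1×max(1,0) = 1×1 = 1
g[3] = 1×max(2,1) = 1×2 = 2
g[4] = 2×max(2,1) = 2×2 = 4
g[5] = 2×max(3,2) = 2×3 = 6
g[6] = 3×max(3,2) = 3×3 = 9
g[7] = 2×max(5,6) = 2×6 = 12
g[8] = 2×max(6,9) = 2×9 = 18
g[9] = 3×max(6,9) = 3×9 = 27
g[10] = 2×max(8,18) = 2×18 = 36
One optimal split: 3 + 3 + 2 + 2; product 3×3×2×2 = 36.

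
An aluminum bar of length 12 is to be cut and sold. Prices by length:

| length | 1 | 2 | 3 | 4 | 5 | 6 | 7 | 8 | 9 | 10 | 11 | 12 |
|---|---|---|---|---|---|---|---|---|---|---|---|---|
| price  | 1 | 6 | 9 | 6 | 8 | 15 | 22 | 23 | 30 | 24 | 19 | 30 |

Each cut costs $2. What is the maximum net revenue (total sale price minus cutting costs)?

37

Consider every possible first cut. r[k] is the best of p[i]+r[k−i] over all sellable i≤k, charging 2 whenever i<k.
r[1] = 1
r[2] = max(1+1-2, 6+0) = 6
r[3] = max(1+6-2, 6+1-2, 9+0) = 9
r[4] = max(1+9-2, 6+6-2, 9+1-2, 6+0) = 10
r[5] = max(1+10-2, 6+9-2, 9+6-2, 6+1-2, 8+0) = 13
r[6] = max(1+13-2, 6+10-2, 9+9-2, 6+6-2, 8+1-2, 15+0) = 16
r[7] = max(1+16-2, 6+13-2, 9+10-2, …, 15+1-2, 22+0) = 22
r[8] = max(1+22-2, 6+16-2, 9+13-2, …, 22+1-2, 23+0) = 23
r[9] = max(1+23-2, 6+22-2, 9+16-2, …, 23+1-2, 30+0) = 30
r[10] = max(1+30-2, 6+23-2, 9+22-2, …, 30+1-2, 24+0) = 29
r[11] = max(1+29-2, 6+30-2, 9+23-2, …, 24+1-2, 19+0) = 34
r[12] = max(1+34-2, 6+29-2, 9+30-2, …, 19+1-2, 30+0) = 37
One optimal plan: pieces 9 + 3 (1 cut) → $39 − $2 = $37.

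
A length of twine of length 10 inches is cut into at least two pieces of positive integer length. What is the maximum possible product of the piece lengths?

Let prod[k] be the best product for length k (with at least one cut). For each first piece i, the rest contributes max(k−i, prod[k−i]).
prod[2] = 1×max(1,0) = 1×1 = 1
prod[3] = max(1×2, 2×1) = 2
prod[4] = max(1×3, 2×2, 3×1) = 4
prod[5] = max(1×4, 2×3, 3×2, 4×1) = 6
prod[6] = max(1×6, 2×4, 3×3, 4×2, 5×1) = 9
prod[7] = max(1×9, 2×6, 3×4, 4×3, 5×2, 6×1) = 12
prod[8] = max(1×12, 2×9, 3×6, …, 6×2, 7×1) = 18
prod[9] = max(1×18, 2×12, 3×9, …, 7×2, 8×1) = 27
prod[10] = max(1×27, 2×18, 3×12, …, 8×2, 9×1) = 36
One optimal split: 3 + 3 + 2 + 2; product 3×3×2×2 = 36.

36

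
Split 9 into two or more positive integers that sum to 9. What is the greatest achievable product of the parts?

Define m[k] = max over 1≤i<k of i · max(k−i, m[k−i]); the inner max lets the remainder stay uncut if that's better.
m[2] = 1·max(1,0) = 1·1 = 1
m[3] = 1·max(2,1) = 1·2 = 2
m[4] = 2·max(2,1) = 2·2 = 4
m[5] = 2·max(3,2) = 2·3 = 6
m[6] = 3·max(3,2) = 3·3 = 9
m[7] = 2·max(5,6) = 2·6 = 12
m[8] = 2·max(6,9) = 2·9 = 18
m[9] = 3·max(6,9) = 3·9 = 27
One optimal split: 3 + 3 + 3; product 3·3·3 = 27.

27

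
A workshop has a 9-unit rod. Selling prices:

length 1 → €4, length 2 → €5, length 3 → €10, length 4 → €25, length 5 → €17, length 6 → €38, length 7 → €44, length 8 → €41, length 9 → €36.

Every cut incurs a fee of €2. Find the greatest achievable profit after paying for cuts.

50

Consider every possible first cut. net[k] is the best of p[i]+net[k−i] over all sellable i≤k, charging 2 whenever i<k.
net[1] = 4
net[2] = max(4+4-2, 5+0) = 6
net[3] = max(4+6-2, 5+4-2, 10+0) = 10
net[4] = max(4+10-2, 5+6-2, 10+4-2, 25+0) = 25
net[5] = max(4+25-2, 5+10-2, 10+6-2, 25+4-2, 17+0) = 27
net[6] = max(4+27-2, 5+25-2, 10+10-2, 25+6-2, 17+4-2, 38+0) = 38
net[7] = max(4+38-2, 5+27-2, 10+25-2, …, 38+4-2, 44+0) = 44
net[8] = max(4+44-2, 5+38-2, 10+27-2, …, 44+4-2, 41+0) = 48
net[9] = max(4+48-2, 5+44-2, 10+38-2, …, 41+4-2, 36+0) = 50
One optimal plan: pieces 4 + 4 + 1 (2 cuts) → €54 − €4 = €50.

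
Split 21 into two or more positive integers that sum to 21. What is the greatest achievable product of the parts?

Let P[k] be the best product for length k (with at least one cut). For each first piece i, the rest contributes max(k−i, P[k−i]).
P[2] = 1·max(1,0) = 1·1 = 1
P[3] = max(1·2, 2·1) = 2
P[4] = max(1·3, 2·2, 3·1) = 4
P[5] = max(1·4, 2·3, 3·2, 4·1) = 6
P[6] = max(1·6, 2·4, 3·3, 4·2, 5·1) = 9
P[7] = max(1·9, 2·6, 3·4, 4·3, 5·2, 6·1) = 12
P[8] = max(1·12, 2·9, 3·6, …, 6·2, 7·1) = 18
P[9] = max(1·18, 2·12, 3·9, …, 7·2, 8·1) = 27
P[10] = max(1·27, 2·18, 3·12, …, 8·2, 9·1) = 36
P[11] = max(1·36, 2·27, 3·18, …, 9·2, 10·1) = 54
P[12] = max(1·54, 2·36, 3·27, …, 10·2, 11·1) = 81
P[13] = max(1·81, 2·54, 3·36, …, 11·2, 12·1) = 108
P[14] = max(1·108, 2·81, 3·54, …, 12·2, 13·1) = 162
P[15] = max(1·162, 2·108, 3·81, …, 13·2, 14·1) = 243
P[16] = max(1·243, 2·162, 3·108, …, 14·2, 15·1) = 324
P[17] = max(1·324, 2·243, 3·162, …, 15·2, 16·1) = 486
P[18] = max(1·486, 2·324, 3·243, …, 16·2, 17·1) = 729
P[19] = max(1·729, 2·486, 3·324, …, 17·2, 18·1) = 972
P[20] = max(1·972, 2·729, 3·486, …, 18·2, 19·1) = 1458
P[21] = max(1·1458, 2·972, 3·729, …, 19·2, 20·1) = 2187
One optimal split: 3 + 3 + 3 + 3 + 3 + 3 + 3; product 3·3·3·3·3·3·3 = 2187.

2187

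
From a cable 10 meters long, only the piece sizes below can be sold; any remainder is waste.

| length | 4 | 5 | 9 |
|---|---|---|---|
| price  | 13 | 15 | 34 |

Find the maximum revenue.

34

Let f[k] be the best obtainable value from length k. For each k, try every first piece i and keep the best of price[i] + f[k−i].
f[1] = 0
f[2] = 0
f[3] = 0
f[4] = 13
f[5] = max(13+0, 15+0) = 15
f[6] = max(13+0, 15+0) = 15
f[7] = max(13+0, 15+0) = 15
f[8] = max(13+13, 15+0) = 26
f[9] = max(13+15, 15+13, 34+0) = 34
f[10] = max(13+15, 15+15, 34+0) = 34
One optimal cutting: pieces 9 with 1 meter of scrap → $34.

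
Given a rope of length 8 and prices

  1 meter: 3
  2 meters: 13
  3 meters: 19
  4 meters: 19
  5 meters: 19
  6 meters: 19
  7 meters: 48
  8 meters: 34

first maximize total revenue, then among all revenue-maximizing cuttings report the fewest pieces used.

Build r[k] bottom-up: r[k] = max over allowed piece i of (p[i] + r[k−i]).
r[1] = 3
r[2] = max(3+3, 13+0) = 13
r[3] = max(3+13, 13+3, 19+0) = 19
r[4] = max(3+19, 13+13, 19+3, 19+0) = 26
r[5] = max(3+26, 13+19, 19+13, 19+3, 19+0) = 32
r[6] = max(3+32, 13+26, 19+19, 19+13, 19+3, 19+0) = 39
r[7] = max(3+39, 13+32, 19+26, …, 19+3, 48+0) = 48
r[8] = max(3+48, 13+39, 19+32, …, 48+3, 34+0) = 52
Maximum revenue is 52.
Now minimize piece count subject to staying optimal: for each k, pieces[k] = 1 + min over i with p[i]+r[k−i]=r[k] of pieces[k−i].
pieces[5] = 2
pieces[6] = 3
pieces[7] = 1
pieces[8] = 4

4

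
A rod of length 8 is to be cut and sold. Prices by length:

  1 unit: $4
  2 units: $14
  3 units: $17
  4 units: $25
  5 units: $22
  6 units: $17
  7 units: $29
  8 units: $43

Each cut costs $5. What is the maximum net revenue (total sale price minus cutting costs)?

45

Consider every possible first cut. r[k] is the best of p[i]+r[k−i] over all sellable i≤k, charging 5 whenever i<k.
r[1] = 4
r[2] = max(4+4-5, 14+0) = 14
r[3] = max(4+14-5, 14+4-5, 17+0) = 17
r[4] = max(4+17-5, 14+14-5, 17+4-5, 25+0) = 25
r[5] = max(4+25-5, 14+17-5, 17+14-5, 25+4-5, 22+0) = 26
r[6] = max(4+26-5, 14+25-5, 17+17-5, 25+14-5, 22+4-5, 17+0) = 34
r[7] = max(4+34-5, 14+26-5, 17+25-5, …, 17+4-5, 29+0) = 37
r[8] = max(4+37-5, 14+34-5, 17+26-5, …, 29+4-5, 43+0) = 45
One optimal plan: pieces 4 + 4 (1 cut) → $50 − $5 = $45.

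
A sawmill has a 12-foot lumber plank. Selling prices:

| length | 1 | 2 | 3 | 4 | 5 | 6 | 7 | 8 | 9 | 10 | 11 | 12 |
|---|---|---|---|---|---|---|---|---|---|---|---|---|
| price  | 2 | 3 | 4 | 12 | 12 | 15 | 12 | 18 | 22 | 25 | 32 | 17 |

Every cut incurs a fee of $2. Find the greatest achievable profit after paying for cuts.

32

Let r[k] be the best obtainable value from length k. For each k, try every first piece i and keep the best of price[i] + r[k−i] minus the 2 cut fee when i<k.
r[1] = 2
r[2] = 3
r[3] = 4
r[4] = 12
r[5] = 12  (first piece 1, then r[4]=12)
r[6] = 15
r[7] = 15  (first piece 1, then r[6]=15)
r[8] = 22  (first piece 4, then r[4]=12)
r[9] = 22  (first piece 1, then r[8]=22)
r[10] = 25  (first piece 4, then r[6]=15)
r[11] = 32
r[12] = 32  (first piece 1, then r[11]=32)
One optimal plan: pieces 11 + 1 (1 cut) → $34 − $2 = $32.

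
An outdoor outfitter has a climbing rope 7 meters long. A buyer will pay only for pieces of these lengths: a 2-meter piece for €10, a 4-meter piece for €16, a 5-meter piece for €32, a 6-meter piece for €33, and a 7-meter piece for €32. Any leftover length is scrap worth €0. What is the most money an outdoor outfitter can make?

Let best[k] be the best obtainable value from length k. For each k, try every first piece i and keep the best of price[i] + best[k−i].
best[1] = 0
best[2] = 10
best[3] = 10
best[4] = max(10+10, 16+0) = 20
best[5] = max(10+10, 16+0, 32+0) = 32
best[6] = max(10+20, 16+10, 32+0, 33+0) = 33
best[7] = max(10+32, 16+10, 32+10, 33+0, 32+0) = 42
One optimal cutting: 5 + 2 → €42.

42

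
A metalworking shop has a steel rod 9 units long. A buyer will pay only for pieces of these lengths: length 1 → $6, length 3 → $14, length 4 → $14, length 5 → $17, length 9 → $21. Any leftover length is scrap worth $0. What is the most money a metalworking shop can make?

Let r[k] be the best obtainable value from length k. For each k, try every first piece i and keep the best of price[i] + r[k−i].
r[1] = 6
r[2] = 12  (first piece 1, then r[1]=6)
r[3] = 18  (first piece 1, then r[2]=12)
r[4] = 24  (first piece 1, then r[3]=18)
r[5] = 30  (first piece 1, then r[4]=24)
r[6] = 36  (first piece 1, then r[5]=30)
r[7] = 42  (first piece 1, then r[6]=36)
r[8] = 48  (first piece 1, then r[7]=42)
r[9] = 54  (first piece 1, then r[8]=48)
One optimal cutting: 1 + 1 + 1 + 1 + 1 + 1 + 1 + 1 + 1 → $54.

54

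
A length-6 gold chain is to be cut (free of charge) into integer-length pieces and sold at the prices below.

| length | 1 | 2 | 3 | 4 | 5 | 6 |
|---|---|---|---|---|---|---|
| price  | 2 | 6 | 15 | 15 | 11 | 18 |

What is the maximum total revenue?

Let v[k] be the best obtainable value from length k. For each k, try every first piece i and keep the best of price[i] + v[k−i].
v[1] = 2
v[2] = max(2+2, 6+0) = 6
v[3] = max(2+6, 6+2, 15+0) = 15
v[4] = max(2+15, 6+6, 15+2, 15+0) = 17
v[5] = max(2+17, 6+15, 15+6, 15+2, 11+0) = 21
v[6] = max(2+21, 6+17, 15+15, 15+6, 11+2, 18+0) = 30
One optimal cutting: 3 + 3 → $15 + $15 = $30.

30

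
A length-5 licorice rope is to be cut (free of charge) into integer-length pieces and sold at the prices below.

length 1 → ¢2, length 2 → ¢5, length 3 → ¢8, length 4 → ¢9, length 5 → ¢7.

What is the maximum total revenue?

13

Build best[k] bottom-up: best[k] = max over allowed piece i of (p[i] + best[k−i]).
best[1] = 2
best[2] = max(2+2, 5+0) = 5
best[3] = max(2+5, 5+2, 8+0) = 8
best[4] = max(2+8, 5+5, 8+2, 9+0) = 10
best[5] = max(2+10, 5+8, 8+5, 9+2, 7+0) = 13
One optimal cutting: 3 + 2 → ¢8 + ¢5 = ¢13.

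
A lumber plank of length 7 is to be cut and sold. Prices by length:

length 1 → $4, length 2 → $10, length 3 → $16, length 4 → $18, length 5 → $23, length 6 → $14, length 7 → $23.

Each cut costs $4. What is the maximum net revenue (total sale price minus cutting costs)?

Let net[k] be the best obtainable value from length k. For each k, try every first piece i and keep the best of price[i] + net[k−i] minus the 4 cut fee when i<k.
net[1] = 4
net[2] = 10
net[3] = 16
net[4] = 18
net[5] = 23
net[6] = 28  (first piece 3, then net[3]=16)
net[7] = 30  (first piece 3, then net[4]=18)
One optimal plan: pieces 4 + 3 (1 cut) → $34 − $4 = $30.

30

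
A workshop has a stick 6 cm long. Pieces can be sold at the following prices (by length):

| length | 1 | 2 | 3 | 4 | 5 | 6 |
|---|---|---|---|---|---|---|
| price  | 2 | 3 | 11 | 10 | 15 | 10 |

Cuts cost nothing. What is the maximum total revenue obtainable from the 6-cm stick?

Consider every possible first cut. best[k] is the best of p[i]+best[k−i] over all sellable i≤k.
best[1] = 2
best[2] = 4  (first piece 1, then best[1]=2)
best[3] = 11
best[4] = 13  (first piece 1, then best[3]=11)
best[5] = 15  (first piece 1, then best[4]=13)
best[6] = 22  (first piece 3, then best[3]=11)
One optimal cutting: 3 + 3 → €11 + €11 = €22.

22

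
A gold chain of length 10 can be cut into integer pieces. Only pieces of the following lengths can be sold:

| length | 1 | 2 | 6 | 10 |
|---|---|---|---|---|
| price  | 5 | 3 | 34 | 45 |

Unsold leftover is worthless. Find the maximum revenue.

Consider every possible first cut. best[k] is the best of p[i]+best[k−i] over all sellable i≤k.
best[1] = 5
best[2] = 10  (first piece 1, then best[1]=5)
best[3] = 15  (first piece 1, then best[2]=10)
best[4] = 20  (first piece 1, then best[3]=15)
best[5] = 25  (first piece 1, then best[4]=20)
best[6] = 34
best[7] = 39  (first piece 1, then best[6]=34)
best[8] = 44  (first piece 1, then best[7]=39)
best[9] = 49  (first piece 1, then best[8]=44)
best[10] = 54  (first piece 1, then best[9]=49)
One optimal cutting: 6 + 1 + 1 + 1 + 1 → $54.

54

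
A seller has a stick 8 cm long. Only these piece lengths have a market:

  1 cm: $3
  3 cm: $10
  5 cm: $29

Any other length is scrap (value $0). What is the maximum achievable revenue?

39

Consider every possible first cut. best[k] is the best of p[i]+best[k−i] over all sellable i≤k.
best[1] = 3
best[2] = 6  (first piece 1, then best[1]=3)
best[3] = 10
best[4] = 13  (first piece 1, then best[3]=10)
best[5] = 29
best[6] = 32  (first piece 1, then best[5]=29)
best[7] = 35  (first piece 1, then best[6]=32)
best[8] = 39  (first piece 3, then best[5]=29)
One optimal cutting: 5 + 3 → $39.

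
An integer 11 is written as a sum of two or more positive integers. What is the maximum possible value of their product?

Let f[k] be the best product for length k (with at least one cut). For each first piece i, the rest contributes max(k−i, f[k−i]).
Small cases: f[2]=1, f[3]=2, f[4]=4.
f[5] = 2*max(3,2) = 2*3 = 6
f[6] = 3*max(3,2) = 3*3 = 9
f[7] = 2*max(5,6) = 2*6 = 12
f[8] = 2*max(6,9) = 2*9 = 18
f[9] = 3*max(6,9) = 3*9 = 27
f[10] = 2*max(8,18) = 2*18 = 36
f[11] = 2*max(9,27) = 2*27 = 54
One optimal split: 3 + 3 + 3 + 2; product 3*3*3*2 = 54.

54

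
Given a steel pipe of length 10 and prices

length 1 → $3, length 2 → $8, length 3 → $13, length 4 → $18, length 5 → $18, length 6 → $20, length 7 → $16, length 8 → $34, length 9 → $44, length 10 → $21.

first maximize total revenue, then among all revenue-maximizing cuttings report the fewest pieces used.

Build r[k] bottom-up: r[k] = max over allowed piece i of (p[i] + r[k−i]).
r[1] = 3
r[2] = 8
r[3] = 13
r[4] = 18
r[5] = 21  (first piece 1, then r[4]=18)
r[6] = 26  (first piece 2, then r[4]=18)
r[7] = 31  (first piece 3, then r[4]=18)
r[8] = 36  (first piece 4, then r[4]=18)
r[9] = 44
r[10] = 47  (first piece 1, then r[9]=44)
Maximum revenue is $47.
Now minimize piece count subject to staying optimal: for each k, pieces[k] = 1 + min over i with p[i]+r[k−i]=r[k] of pieces[k−i].
pieces[7] = 2
pieces[8] = 2
pieces[9] = 1
pieces[10] = 2

2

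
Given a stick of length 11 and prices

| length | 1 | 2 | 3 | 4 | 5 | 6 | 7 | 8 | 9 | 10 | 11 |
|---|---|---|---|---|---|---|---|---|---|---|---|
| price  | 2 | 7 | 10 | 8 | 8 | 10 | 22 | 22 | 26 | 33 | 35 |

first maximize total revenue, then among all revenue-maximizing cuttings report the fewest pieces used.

5

Build r[k] bottom-up: r[k] = max over allowed piece i of (p[i] + r[k−i]).
r[1] = 2
r[2] = max(2+2, 7+0) = 7
r[3] = max(2+7, 7+2, 10+0) = 10
r[4] = max(2+10, 7+7, 10+2, 8+0) = 14
r[5] = max(2+14, 7+10, 10+7, 8+2, 8+0) = 17
r[6] = max(2+17, 7+14, 10+10, 8+7, 8+2, 10+0) = 21
r[7] = max(2+21, 7+17, 10+14, …, 10+2, 22+0) = 24
r[8] = max(2+24, 7+21, 10+17, …, 22+2, 22+0) = 28
r[9] = max(2+28, 7+24, 10+21, …, 22+2, 26+0) = 31
r[10] = max(2+31, 7+28, 10+24, …, 26+2, 33+0) = 35
r[11] = max(2+35, 7+31, 10+28, …, 33+2, 35+0) = 38
Maximum revenue is $38.
Now minimize piece count subject to staying optimal: for each k, pieces[k] = 1 + min over i with p[i]+r[k−i]=r[k] of pieces[k−i].
pieces[8] = 4
pieces[9] = 4
pieces[10] = 5
pieces[11] = 5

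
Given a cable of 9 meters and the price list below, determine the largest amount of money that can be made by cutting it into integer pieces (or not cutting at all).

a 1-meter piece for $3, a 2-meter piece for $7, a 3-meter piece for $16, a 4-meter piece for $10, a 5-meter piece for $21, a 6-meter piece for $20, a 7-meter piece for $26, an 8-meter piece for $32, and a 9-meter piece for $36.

48

Build r[k] bottom-up: r[k] = max over allowed piece i of (p[i] + r[k−i]).
r[1] = 3
r[2] = 7
r[3] = 16
r[4] = 19  (first piece 1, then r[3]=16)
r[5] = 23  (first piece 2, then r[3]=16)
r[6] = 32  (first piece 3, then r[3]=16)
r[7] = 35  (first piece 1, then r[6]=32)
r[8] = 39  (first piece 2, then r[6]=32)
r[9] = 48  (first piece 3, then r[6]=32)
One optimal cutting: 3 + 3 + 3 → $16 + $16 + $16 = $48.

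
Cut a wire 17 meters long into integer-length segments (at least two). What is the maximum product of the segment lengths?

486

Define g[k] = max over 1≤i<k of i · max(k−i, g[k−i]); the inner max lets the remainder stay uncut if that's better.
Small cases: g[2]=1, g[3]=2, g[4]=4, g[5]=6, g[6]=9, g[7]=12, g[8]=18, g[9]=27, g[10]=36, g[11]=54.
g[12] = max(1*54, 2*36, 3*27, …, 10*2, 11*1) = 81
g[13] = max(1*81, 2*54, 3*36, …, 11*2, 12*1) = 108
g[14] = max(1*108, 2*81, 3*54, …, 12*2, 13*1) = 162
g[15] = max(1*162, 2*108, 3*81, …, 13*2, 14*1) = 243
g[16] = max(1*243, 2*162, 3*108, …, 14*2, 15*1) = 324
g[17] = max(1*324, 2*243, 3*162, …, 15*2, 16*1) = 486
One optimal split: 3 + 3 + 3 + 3 + 3 + 2; product 3*3*3*3*3*2 = 486.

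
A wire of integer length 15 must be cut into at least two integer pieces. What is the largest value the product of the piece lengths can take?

243

Fill P[k] for k=2..15: at each k try every first piece i and multiply by the better of (k−i) uncut or P[k−i].
P[2] = 1·max(1,0) = 1·1 = 1
P[3] = 1·max(2,1) = 1·2 = 2
P[4] = 2·max(2,1) = 2·2 = 4
P[5] = 2·max(3,2) = 2·3 = 6
P[6] = 3·max(3,2) = 3·3 = 9
P[7] = 2·max(5,6) = 2·6 = 12
P[8] = 2·max(6,9) = 2·9 = 18
P[9] = 3·max(6,9) = 3·9 = 27
P[10] = 2·max(8,18) = 2·18 = 36
P[11] = 2·max(9,27) = 2·27 = 54
P[12] = 3·max(9,27) = 3·27 = 81
P[13] = 2·max(11,54) = 2·54 = 108
P[14] = 2·max(12,81) = 2·81 = 162
P[15] = 3·max(12,81) = 3·81 = 243
One optimal split: 3 + 3 + 3 + 3 + 3; product 3·3·3·3·3 = 243.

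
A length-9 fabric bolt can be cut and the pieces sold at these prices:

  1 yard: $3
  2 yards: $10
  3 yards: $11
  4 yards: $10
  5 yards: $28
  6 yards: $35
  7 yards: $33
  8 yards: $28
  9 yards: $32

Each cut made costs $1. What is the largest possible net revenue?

Build net[k] bottom-up: net[k] = max over allowed piece i of (p[i] + net[k−i]) − 1 per cut.
net[1] = 3
net[2] = 10
net[3] = 12  (first piece 1, then net[2]=10)
net[4] = 19  (first piece 2, then net[2]=10)
net[5] = 28
net[6] = 35
net[7] = 37  (first piece 1, then net[6]=35)
net[8] = 44  (first piece 2, then net[6]=35)
net[9] = 46  (first piece 1, then net[8]=44)
One optimal plan: pieces 6 + 2 + 1 (2 cuts) → $48 − $2 = $46.

46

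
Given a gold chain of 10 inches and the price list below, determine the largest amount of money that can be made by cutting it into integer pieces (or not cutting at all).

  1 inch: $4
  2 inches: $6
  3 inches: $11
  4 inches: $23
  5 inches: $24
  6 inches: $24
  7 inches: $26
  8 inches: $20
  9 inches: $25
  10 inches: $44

54

Let v[k] be the best obtainable value from length k. For each k, try every first piece i and keep the best of price[i] + v[k−i].
v[1] = 4
v[2] = max(4+4, 6+0) = 8
v[3] = max(4+8, 6+4, 11+0) = 12
v[4] = max(4+12, 6+8, 11+4, 23+0) = 23
v[5] = max(4+23, 6+12, 11+8, 23+4, 24+0) = 27
v[6] = max(4+27, 6+23, 11+12, 23+8, 24+4, 24+0) = 31
v[7] = max(4+31, 6+27, 11+23, …, 24+4, 26+0) = 35
v[8] = max(4+35, 6+31, 11+27, …, 26+4, 20+0) = 46
v[9] = max(4+46, 6+35, 11+31, …, 20+4, 25+0) = 50
v[10] = max(4+50, 6+46, 11+35, …, 25+4, 44+0) = 54
One optimal cutting: 4 + 4 + 1 + 1 → $23 + $23 + $4 + $4 = $54.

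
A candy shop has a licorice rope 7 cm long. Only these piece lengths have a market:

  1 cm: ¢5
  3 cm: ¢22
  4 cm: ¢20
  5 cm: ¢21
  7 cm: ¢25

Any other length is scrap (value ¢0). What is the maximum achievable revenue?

Consider every possible first cut. f[k] is the best of p[i]+f[k−i] over all sellable i≤k.
f[1] = 5
f[2] = 10  (first piece 1, then f[1]=5)
f[3] = 22
f[4] = 27  (first piece 1, then f[3]=22)
f[5] = 32  (first piece 1, then f[4]=27)
f[6] = 44  (first piece 3, then f[3]=22)
f[7] = 49  (first piece 1, then f[6]=44)
One optimal cutting: 3 + 3 + 1 → ¢49.

49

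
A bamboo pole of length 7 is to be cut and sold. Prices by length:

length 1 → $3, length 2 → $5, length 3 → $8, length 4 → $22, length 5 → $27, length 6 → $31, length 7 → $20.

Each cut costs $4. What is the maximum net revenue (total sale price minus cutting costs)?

Build net[k] bottom-up: net[k] = max over allowed piece i of (p[i] + net[k−i]) − 4 per cut.
net[1] = 3
net[2] = 5
net[3] = 8
net[4] = 22
net[5] = 27
net[6] = 31
net[7] = 30  (first piece 1, then net[6]=31)
One optimal plan: pieces 6 + 1 (1 cut) → $34 − $4 = $30.

30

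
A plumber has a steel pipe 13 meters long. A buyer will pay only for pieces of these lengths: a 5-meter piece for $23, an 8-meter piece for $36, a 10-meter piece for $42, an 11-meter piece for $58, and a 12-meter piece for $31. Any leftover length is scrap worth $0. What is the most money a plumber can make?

Build best[k] bottom-up: best[k] = max over allowed piece i of (p[i] + best[k−i]).
best[1] = 0
best[2] = 0
best[3] = 0
best[4] = 0
best[5] = 23
best[6] = 23
best[7] = 23
best[8] = max(23+0, 36+0) = 36
best[9] = max(23+0, 36+0) = 36
best[10] = max(23+23, 36+0, 42+0) = 46
best[11] = max(23+23, 36+0, 42+0, 58+0) = 58
best[12] = max(23+23, 36+0, 42+0, 58+0, 31+0) = 58
best[13] = max(23+36, 36+23, 42+0, 58+0, 31+0) = 59
One optimal cutting: 8 + 5 → $59.

59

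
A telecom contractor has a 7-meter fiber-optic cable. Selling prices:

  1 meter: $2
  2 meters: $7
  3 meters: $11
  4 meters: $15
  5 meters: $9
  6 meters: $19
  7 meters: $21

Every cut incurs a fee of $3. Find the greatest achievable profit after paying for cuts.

23

Consider every possible first cut. r[k] is the best of p[i]+r[k−i] over all sellable i≤k, charging 3 whenever i<k.
r[1] = 2
r[2] = max(2+2-3, 7+0) = 7
r[3] = max(2+7-3, 7+2-3, 11+0) = 11
r[4] = max(2+11-3, 7+7-3, 11+2-3, 15+0) = 15
r[5] = max(2+15-3, 7+11-3, 11+7-3, 15+2-3, 9+0) = 15
r[6] = max(2+15-3, 7+15-3, 11+11-3, 15+7-3, 9+2-3, 19+0) = 19
r[7] = max(2+19-3, 7+15-3, 11+15-3, …, 19+2-3, 21+0) = 23
One optimal plan: pieces 4 + 3 (1 cut) → $26 − $3 = $23.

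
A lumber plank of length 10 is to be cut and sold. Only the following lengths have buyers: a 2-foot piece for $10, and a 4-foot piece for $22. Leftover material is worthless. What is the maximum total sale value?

54

Let f[k] be the best obtainable value from length k. For each k, try every first piece i and keep the best of price[i] + f[k−i].
f[1] = 0
f[2] = 10
f[3] = 10
f[4] = 22
f[5] = 22
f[6] = 32  (first piece 2, then f[4]=22)
f[7] = 32
f[8] = 44  (first piece 4, then f[4]=22)
f[9] = 44
f[10] = 54  (first piece 2, then f[8]=44)
One optimal cutting: 4 + 4 + 2 → $54.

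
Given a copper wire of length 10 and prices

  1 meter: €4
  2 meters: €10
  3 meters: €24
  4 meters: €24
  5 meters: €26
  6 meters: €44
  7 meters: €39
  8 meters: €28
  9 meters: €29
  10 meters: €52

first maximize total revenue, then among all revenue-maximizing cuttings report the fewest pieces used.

Consider every possible first cut. r[k] is the best of p[i]+r[k−i] over all sellable i≤k.
r[1] = 4
r[2] = max(4+4, 10+0) = 10
r[3] = max(4+10, 10+4, 24+0) = 24
r[4] = max(4+24, 10+10, 24+4, 24+0) = 28
r[5] = max(4+28, 10+24, 24+10, 24+4, 26+0) = 34
r[6] = max(4+34, 10+28, 24+24, 24+10, 26+4, 44+0) = 48
r[7] = max(4+48, 10+34, 24+28, …, 44+4, 39+0) = 52
r[8] = max(4+52, 10+48, 24+34, …, 39+4, 28+0) = 58
r[9] = max(4+58, 10+52, 24+48, …, 28+4, 29+0) = 72
r[10] = max(4+72, 10+58, 24+52, …, 29+4, 52+0) = 76
Maximum revenue is €76.
Now minimize piece count subject to staying optimal: for each k, pieces[k] = 1 + min over i with p[i]+r[k−i]=r[k] of pieces[k−i].
pieces[7] = 3
pieces[8] = 3
pieces[9] = 3
pieces[10] = 4

4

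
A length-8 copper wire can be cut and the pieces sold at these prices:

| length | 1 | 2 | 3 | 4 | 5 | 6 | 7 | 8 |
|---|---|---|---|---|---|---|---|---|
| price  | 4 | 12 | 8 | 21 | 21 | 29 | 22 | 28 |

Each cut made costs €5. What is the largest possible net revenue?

Let v[k] be the best obtainable value from length k. For each k, try every first piece i and keep the best of price[i] + v[k−i] minus the 5 cut fee when i<k.
v[1] = 4
v[2] = 12
v[3] = 11  (first piece 1, then v[2]=12)
v[4] = 21
v[5] = 21
v[6] = 29
v[7] = 28  (first piece 1, then v[6]=29)
v[8] = 37  (first piece 4, then v[4]=21)
One optimal plan: pieces 4 + 4 (1 cut) → €42 − €5 = €37.

37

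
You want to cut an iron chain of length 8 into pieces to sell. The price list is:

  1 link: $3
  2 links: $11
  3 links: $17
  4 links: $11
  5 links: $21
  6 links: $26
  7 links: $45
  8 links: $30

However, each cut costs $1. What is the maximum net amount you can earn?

Let r[k] be the best obtainable value from length k. For each k, try every first piece i and keep the best of price[i] + r[k−i] minus the 1 cut fee when i<k.
r[1] = 3
r[2] = 11
r[3] = 17
r[4] = 21  (first piece 2, then r[2]=11)
r[5] = 27  (first piece 2, then r[3]=17)
r[6] = 33  (first piece 3, then r[3]=17)
r[7] = 45
r[8] = 47  (first piece 1, then r[7]=45)
One optimal plan: pieces 7 + 1 (1 cut) → $48 − $1 = $47.

47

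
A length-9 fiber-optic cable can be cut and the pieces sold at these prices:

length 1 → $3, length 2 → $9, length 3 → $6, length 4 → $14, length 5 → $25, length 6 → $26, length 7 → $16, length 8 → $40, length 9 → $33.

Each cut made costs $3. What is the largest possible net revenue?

40

Build v[k] bottom-up: v[k] = max over allowed piece i of (p[i] + v[k−i]) − 3 per cut.
v[1] = 3
v[2] = max(3+3-3, 9+0) = 9
v[3] = max(3+9-3, 9+3-3, 6+0) = 9
v[4] = max(3+9-3, 9+9-3, 6+3-3, 14+0) = 15
v[5] = max(3+15-3, 9+9-3, 6+9-3, 14+3-3, 25+0) = 25
v[6] = max(3+25-3, 9+15-3, 6+9-3, 14+9-3, 25+3-3, 26+0) = 26
v[7] = max(3+26-3, 9+25-3, 6+15-3, …, 26+3-3, 16+0) = 31
v[8] = max(3+31-3, 9+26-3, 6+25-3, …, 16+3-3, 40+0) = 40
v[9] = max(3+40-3, 9+31-3, 6+26-3, …, 40+3-3, 33+0) = 40
One optimal plan: pieces 8 + 1 (1 cut) → $43 − $3 = $40.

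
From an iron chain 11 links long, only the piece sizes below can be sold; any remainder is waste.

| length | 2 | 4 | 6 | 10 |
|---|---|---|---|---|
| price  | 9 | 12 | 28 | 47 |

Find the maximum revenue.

47

Build r[k] bottom-up: r[k] = max over allowed piece i of (p[i] + r[k−i]).
r[1] = 0
r[2] = 9
r[3] = 9
r[4] = max(9+9, 12+0) = 18
r[5] = max(9+9, 12+0) = 18
r[6] = max(9+18, 12+9, 28+0) = 28
r[7] = max(9+18, 12+9, 28+0) = 28
r[8] = max(9+28, 12+18, 28+9) = 37
r[9] = max(9+28, 12+18, 28+9) = 37
r[10] = max(9+37, 12+28, 28+18, 47+0) = 47
r[11] = max(9+37, 12+28, 28+18, 47+0) = 47
One optimal cutting: pieces 10 with 1 link of scrap → $47.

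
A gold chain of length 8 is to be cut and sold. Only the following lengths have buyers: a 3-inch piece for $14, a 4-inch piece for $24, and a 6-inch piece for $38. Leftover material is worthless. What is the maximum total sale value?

Let best[k] be the best obtainable value from length k. For each k, try every first piece i and keep the best of price[i] + best[k−i].
best[1] = 0
best[2] = 0
best[3] = 14
best[4] = max(14+0, 24+0) = 24
best[5] = max(14+0, 24+0) = 24
best[6] = max(14+14, 24+0, 38+0) = 38
best[7] = max(14+24, 24+14, 38+0) = 38
best[8] = max(14+24, 24+24, 38+0) = 48
One optimal cutting: 4 + 4 → $48.

48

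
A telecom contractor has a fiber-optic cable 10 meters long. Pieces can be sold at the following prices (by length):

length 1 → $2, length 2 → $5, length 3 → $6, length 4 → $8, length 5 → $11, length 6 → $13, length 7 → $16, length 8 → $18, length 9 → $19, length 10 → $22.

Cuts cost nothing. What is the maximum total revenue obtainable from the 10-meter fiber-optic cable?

Consider every possible first cut. R[k] is the best of p[i]+R[k−i] over all sellable i≤k.
R[1] = 2
R[2] = max(2+2, 5+0) = 5
R[3] = max(2+5, 5+2, 6+0) = 7
R[4] = max(2+7, 5+5, 6+2, 8+0) = 10
R[5] = max(2+10, 5+7, 6+5, 8+2, 11+0) = 12
R[6] = max(2+12, 5+10, 6+7, 8+5, 11+2, 13+0) = 15
R[7] = max(2+15, 5+12, 6+10, …, 13+2, 16+0) = 17
R[8] = max(2+17, 5+15, 6+12, …, 16+2, 18+0) = 20
R[9] = max(2+20, 5+17, 6+15, …, 18+2, 19+0) = 22
R[10] = max(2+22, 5+20, 6+17, …, 19+2, 22+0) = 25
One optimal cutting: 2 + 2 + 2 + 2 + 2 → $5 + $5 + $5 + $5 + $5 = $25.

25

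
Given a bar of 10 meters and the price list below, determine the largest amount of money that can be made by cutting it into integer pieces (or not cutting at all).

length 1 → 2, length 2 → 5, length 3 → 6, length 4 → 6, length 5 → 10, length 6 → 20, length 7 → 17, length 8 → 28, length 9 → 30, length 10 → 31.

33

Consider every possible first cut. R[k] is the best of p[i]+R[k−i] over all sellable i≤k.
R[1] = 2
R[2] = max(2+2, 5+0) = 5
R[3] = max(2+5, 5+2, 6+0) = 7
R[4] = max(2+7, 5+5, 6+2, 6+0) = 10
R[5] = max(2+10, 5+7, 6+5, 6+2, 10+0) = 12
R[6] = max(2+12, 5+10, 6+7, 6+5, 10+2, 20+0) = 20
R[7] = max(2+20, 5+12, 6+10, …, 20+2, 17+0) = 22
R[8] = max(2+22, 5+20, 6+12, …, 17+2, 28+0) = 28
R[9] = max(2+28, 5+22, 6+20, …, 28+2, 30+0) = 30
R[10] = max(2+30, 5+28, 6+22, …, 30+2, 31+0) = 33
One optimal cutting: 8 + 2 → 28 + 5 = 33.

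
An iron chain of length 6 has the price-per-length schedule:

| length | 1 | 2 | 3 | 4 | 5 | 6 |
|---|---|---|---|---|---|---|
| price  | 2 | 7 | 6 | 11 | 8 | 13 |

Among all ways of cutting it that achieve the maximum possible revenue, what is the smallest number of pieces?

Build r[k] bottom-up: r[k] = max over allowed piece i of (p[i] + r[k−i]).
r[1] = 2
r[2] = 7
r[3] = 9  (first piece 1, then r[2]=7)
r[4] = 14  (first piece 2, then r[2]=7)
r[5] = 16  (first piece 1, then r[4]=14)
r[6] = 21  (first piece 2, then r[4]=14)
Maximum revenue is $21.
Now minimize piece count subject to staying optimal: for each k, pieces[k] = 1 + min over i with p[i]+r[k−i]=r[k] of pieces[k−i].
pieces[3] = 2
pieces[4] = 2
pieces[5] = 3
pieces[6] = 3

3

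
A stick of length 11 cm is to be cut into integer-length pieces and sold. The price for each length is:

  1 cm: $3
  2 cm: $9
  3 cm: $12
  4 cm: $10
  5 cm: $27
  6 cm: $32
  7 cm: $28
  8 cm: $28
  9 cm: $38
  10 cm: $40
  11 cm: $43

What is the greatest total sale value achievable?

Consider every possible first cut. best[k] is the best of p[i]+best[k−i] over all sellable i≤k.
best[1] = 3
best[2] = 9
best[3] = 12  (first piece 1, then best[2]=9)
best[4] = 18  (first piece 2, then best[2]=9)
best[5] = 27
best[6] = 32
best[7] = 36  (first piece 2, then best[5]=27)
best[8] = 41  (first piece 2, then best[6]=32)
best[9] = 45  (first piece 2, then best[7]=36)
best[10] = 54  (first piece 5, then best[5]=27)
best[11] = 59  (first piece 5, then best[6]=32)
One optimal cutting: 6 + 5 → $32 + $27 = $59.

59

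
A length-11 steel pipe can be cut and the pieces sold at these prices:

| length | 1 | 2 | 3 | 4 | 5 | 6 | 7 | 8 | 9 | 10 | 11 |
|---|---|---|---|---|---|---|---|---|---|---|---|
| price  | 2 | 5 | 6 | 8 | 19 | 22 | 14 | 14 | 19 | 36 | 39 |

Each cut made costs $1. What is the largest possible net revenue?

Build net[k] bottom-up: net[k] = max over allowed piece i of (p[i] + net[k−i]) − 1 per cut.
net[1] = 2
net[2] = 5
net[3] = 6  (first piece 1, then net[2]=5)
net[4] = 9  (first piece 2, then net[2]=5)
net[5] = 19
net[6] = 22
net[7] = 23  (first piece 1, then net[6]=22)
net[8] = 26  (first piece 2, then net[6]=22)
net[9] = 27  (first piece 1, then net[8]=26)
net[10] = 37  (first piece 5, then net[5]=19)
net[11] = 40  (first piece 5, then net[6]=22)
One optimal plan: pieces 6 + 5 (1 cut) → $41 − $1 = $40.

40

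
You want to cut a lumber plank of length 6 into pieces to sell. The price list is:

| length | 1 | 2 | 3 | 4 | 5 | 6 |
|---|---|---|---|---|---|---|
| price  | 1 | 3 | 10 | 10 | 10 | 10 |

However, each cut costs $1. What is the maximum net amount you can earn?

19

Consider every possible first cut. r[k] is the best of p[i]+r[k−i] over all sellable i≤k, charging 1 whenever i<k.
r[1] = 1
r[2] = 3
r[3] = 10
r[4] = 10  (first piece 1, then r[3]=10)
r[5] = 12  (first piece 2, then r[3]=10)
r[6] = 19  (first piece 3, then r[3]=10)
One optimal plan: pieces 3 + 3 (1 cut) → $20 − $1 = $19.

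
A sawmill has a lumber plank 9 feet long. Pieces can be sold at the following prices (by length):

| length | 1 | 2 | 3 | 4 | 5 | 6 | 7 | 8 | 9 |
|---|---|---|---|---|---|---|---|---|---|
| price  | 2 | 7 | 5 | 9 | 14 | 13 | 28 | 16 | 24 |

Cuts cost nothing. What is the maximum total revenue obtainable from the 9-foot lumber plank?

Build r[k] bottom-up: r[k] = max over allowed piece i of (p[i] + r[k−i]).
r[1] = 2
r[2] = max(2+2, 7+0) = 7
r[3] = max(2+7, 7+2, 5+0) = 9
r[4] = max(2+9, 7+7, 5+2, 9+0) = 14
r[5] = max(2+14, 7+9, 5+7, 9+2, 14+0) = 16
r[6] = max(2+16, 7+14, 5+9, 9+7, 14+2, 13+0) = 21
r[7] = max(2+21, 7+16, 5+14, …, 13+2, 28+0) = 28
r[8] = max(2+28, 7+21, 5+16, …, 28+2, 16+0) = 30
r[9] = max(2+30, 7+28, 5+21, …, 16+2, 24+0) = 35
One optimal cutting: 7 + 2 → $28 + $7 = $35.

35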